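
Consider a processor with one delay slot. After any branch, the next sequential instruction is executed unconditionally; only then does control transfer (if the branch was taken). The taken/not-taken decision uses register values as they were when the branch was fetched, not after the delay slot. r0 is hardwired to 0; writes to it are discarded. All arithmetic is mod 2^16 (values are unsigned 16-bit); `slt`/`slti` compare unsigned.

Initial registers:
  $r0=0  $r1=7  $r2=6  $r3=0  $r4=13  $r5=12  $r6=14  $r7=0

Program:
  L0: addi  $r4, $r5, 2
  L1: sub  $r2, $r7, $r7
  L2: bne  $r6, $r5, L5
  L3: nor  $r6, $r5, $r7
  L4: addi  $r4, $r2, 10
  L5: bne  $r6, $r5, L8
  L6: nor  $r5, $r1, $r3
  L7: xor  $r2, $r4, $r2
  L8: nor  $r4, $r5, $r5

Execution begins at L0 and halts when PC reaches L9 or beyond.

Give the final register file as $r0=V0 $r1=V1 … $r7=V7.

$r0=0 $r1=7 $r2=0 $r3=0 $r4=7 $r5=65528 $r6=65523 $r7=0

PC=0  addi  $r4, $r5, 2      | $r0=0 $r1=7 $r2=6 $r3=0 $r4=14 $r5=12 $r6=14 $r7=0
PC=1  sub  $r2, $r7, $r7     | $r0=0 $r1=7 $r2=0 $r3=0 $r4=14 $r5=12 $r6=14 $r7=0
PC=2  bne  $r6, $r5, L5      | $r0=0 $r1=7 $r2=0 $r3=0 $r4=14 $r5=12 $r6=14 $r7=0  [TAKEN]
PC=3  nor  $r6, $r5, $r7     | $r0=0 $r1=7 $r2=0 $r3=0 $r4=14 $r5=12 $r6=65523 $r7=0
PC=5  bne  $r6, $r5, L8      | $r0=0 $r1=7 $r2=0 $r3=0 $r4=14 $r5=12 $r6=65523 $r7=0  [TAKEN]
PC=6  nor  $r5, $r1, $r3     | $r0=0 $r1=7 $r2=0 $r3=0 $r4=14 $r5=65528 $r6=65523 $r7=0
PC=8  nor  $r4, $r5, $r5     | $r0=0 $r1=7 $r2=0 $r3=0 $r4=7 $r5=65528 $r6=65523 $r7=0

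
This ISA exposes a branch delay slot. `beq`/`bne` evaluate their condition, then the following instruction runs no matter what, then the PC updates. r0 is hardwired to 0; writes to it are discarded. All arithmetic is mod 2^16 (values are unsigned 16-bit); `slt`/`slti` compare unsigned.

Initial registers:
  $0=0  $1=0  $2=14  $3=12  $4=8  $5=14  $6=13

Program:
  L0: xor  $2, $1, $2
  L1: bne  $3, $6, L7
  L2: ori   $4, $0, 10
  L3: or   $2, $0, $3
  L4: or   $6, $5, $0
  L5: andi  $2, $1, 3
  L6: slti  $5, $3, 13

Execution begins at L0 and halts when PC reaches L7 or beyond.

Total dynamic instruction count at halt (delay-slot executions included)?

3

PC=0  xor  $2, $1, $2        | $0=0 $1=0 $2=14 $3=12 $4=8 $5=14 $6=13
PC=1  bne  $3, $6, L7        | $0=0 $1=0 $2=14 $3=12 $4=8 $5=14 $6=13  [TAKEN]
PC=2  ori   $4, $0, 10       | $0=0 $1=0 $2=14 $3=12 $4=10 $5=14 $6=13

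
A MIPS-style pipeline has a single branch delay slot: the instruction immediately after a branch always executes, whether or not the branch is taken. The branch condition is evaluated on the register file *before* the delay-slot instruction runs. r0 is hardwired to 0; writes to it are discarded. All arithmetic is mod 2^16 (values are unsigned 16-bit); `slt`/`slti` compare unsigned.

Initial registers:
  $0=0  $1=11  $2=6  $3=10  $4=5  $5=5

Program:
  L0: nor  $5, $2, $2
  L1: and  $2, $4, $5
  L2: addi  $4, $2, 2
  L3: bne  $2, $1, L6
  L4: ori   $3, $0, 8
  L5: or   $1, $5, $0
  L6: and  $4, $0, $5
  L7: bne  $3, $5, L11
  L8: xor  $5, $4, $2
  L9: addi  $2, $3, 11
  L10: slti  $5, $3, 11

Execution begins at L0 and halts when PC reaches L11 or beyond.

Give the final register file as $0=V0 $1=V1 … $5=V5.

$0=0 $1=11 $2=1 $3=8 $4=0 $5=1

[0] nor  $5, $2, $2  →  {$0:0, $1:11, $2:6, $3:10, $4:5, $5:65529}
[1] and  $2, $4, $5  →  {$0:0, $1:11, $2:1, $3:10, $4:5, $5:65529}
[2] addi  $4, $2, 2  →  {$0:0, $1:11, $2:1, $3:10, $4:3, $5:65529}
[3] bne  $2, $1, L6  →  {$0:0, $1:11, $2:1, $3:10, $4:3, $5:65529}  ⟨branch taken⟩
[4] ori   $3, $0, 8  →  {$0:0, $1:11, $2:1, $3:8, $4:3, $5:65529}
[6] and  $4, $0, $5  →  {$0:0, $1:11, $2:1, $3:8, $4:0, $5:65529}
[7] bne  $3, $5, L11  →  {$0:0, $1:11, $2:1, $3:8, $4:0, $5:65529}  ⟨branch taken⟩
[8] xor  $5, $4, $2  →  {$0:0, $1:11, $2:1, $3:8, $4:0, $5:1}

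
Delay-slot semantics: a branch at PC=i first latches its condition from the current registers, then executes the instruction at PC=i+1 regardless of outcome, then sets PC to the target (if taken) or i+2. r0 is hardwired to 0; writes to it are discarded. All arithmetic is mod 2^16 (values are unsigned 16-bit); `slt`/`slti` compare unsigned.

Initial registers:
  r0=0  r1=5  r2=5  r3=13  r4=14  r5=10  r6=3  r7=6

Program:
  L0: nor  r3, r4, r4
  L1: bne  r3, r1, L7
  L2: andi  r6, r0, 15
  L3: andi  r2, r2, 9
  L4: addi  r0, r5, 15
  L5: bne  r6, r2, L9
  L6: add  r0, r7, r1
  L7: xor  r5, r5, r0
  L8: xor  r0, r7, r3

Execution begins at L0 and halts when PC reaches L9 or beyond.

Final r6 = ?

#0 nor  r3, r4, r4 ; 0/5/5/65521/14/10/3/6
#1 bne  r3, r1, L7 ; 0/5/5/65521/14/10/3/6 ; →target
#2 andi  r6, r0, 15 ; 0/5/5/65521/14/10/0/6
#7 xor  r5, r5, r0 ; 0/5/5/65521/14/10/0/6
#8 xor  r0, r7, r3 ; 0/5/5/65521/14/10/0/6

0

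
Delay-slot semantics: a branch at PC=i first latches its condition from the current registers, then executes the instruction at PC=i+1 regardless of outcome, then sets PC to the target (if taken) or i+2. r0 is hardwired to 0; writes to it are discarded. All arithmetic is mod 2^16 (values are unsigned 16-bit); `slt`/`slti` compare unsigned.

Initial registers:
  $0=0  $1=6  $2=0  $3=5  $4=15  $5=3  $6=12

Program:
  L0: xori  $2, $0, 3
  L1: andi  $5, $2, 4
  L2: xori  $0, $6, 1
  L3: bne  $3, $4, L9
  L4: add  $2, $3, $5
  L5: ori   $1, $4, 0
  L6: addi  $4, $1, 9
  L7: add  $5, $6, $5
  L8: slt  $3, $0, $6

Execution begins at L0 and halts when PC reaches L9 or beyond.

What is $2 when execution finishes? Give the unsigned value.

5

PC=0  xori  $2, $0, 3        | $0=0 $1=6 $2=3 $3=5 $4=15 $5=3 $6=12
PC=1  andi  $5, $2, 4        | $0=0 $1=6 $2=3 $3=5 $4=15 $5=0 $6=12
PC=2  xori  $0, $6, 1        | $0=0 $1=6 $2=3 $3=5 $4=15 $5=0 $6=12
PC=3  bne  $3, $4, L9        | $0=0 $1=6 $2=3 $3=5 $4=15 $5=0 $6=12  [TAKEN]
PC=4  add  $2, $3, $5        | $0=0 $1=6 $2=5 $3=5 $4=15 $5=0 $6=12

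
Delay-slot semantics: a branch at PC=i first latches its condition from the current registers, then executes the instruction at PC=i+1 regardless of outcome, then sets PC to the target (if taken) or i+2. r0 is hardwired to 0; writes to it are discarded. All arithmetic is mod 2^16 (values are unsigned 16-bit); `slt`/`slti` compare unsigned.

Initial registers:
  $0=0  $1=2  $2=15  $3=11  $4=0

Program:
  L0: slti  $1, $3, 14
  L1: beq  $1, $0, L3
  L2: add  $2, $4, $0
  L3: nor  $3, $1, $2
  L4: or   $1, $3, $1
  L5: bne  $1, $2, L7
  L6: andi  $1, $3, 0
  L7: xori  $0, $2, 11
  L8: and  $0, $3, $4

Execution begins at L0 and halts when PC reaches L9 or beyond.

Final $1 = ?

0

PC=0  slti  $1, $3, 14       | $0=0 $1=1 $2=15 $3=11 $4=0
PC=1  beq  $1, $0, L3        | $0=0 $1=1 $2=15 $3=11 $4=0  [not taken]
PC=2  add  $2, $4, $0        | $0=0 $1=1 $2=0 $3=11 $4=0
PC=3  nor  $3, $1, $2        | $0=0 $1=1 $2=0 $3=65534 $4=0
PC=4  or   $1, $3, $1        | $0=0 $1=65535 $2=0 $3=65534 $4=0
PC=5  bne  $1, $2, L7        | $0=0 $1=65535 $2=0 $3=65534 $4=0  [TAKEN]
PC=6  andi  $1, $3, 0        | $0=0 $1=0 $2=0 $3=65534 $4=0
PC=7  xori  $0, $2, 11       | $0=0 $1=0 $2=0 $3=65534 $4=0
PC=8  and  $0, $3, $4        | $0=0 $1=0 $2=0 $3=65534 $4=0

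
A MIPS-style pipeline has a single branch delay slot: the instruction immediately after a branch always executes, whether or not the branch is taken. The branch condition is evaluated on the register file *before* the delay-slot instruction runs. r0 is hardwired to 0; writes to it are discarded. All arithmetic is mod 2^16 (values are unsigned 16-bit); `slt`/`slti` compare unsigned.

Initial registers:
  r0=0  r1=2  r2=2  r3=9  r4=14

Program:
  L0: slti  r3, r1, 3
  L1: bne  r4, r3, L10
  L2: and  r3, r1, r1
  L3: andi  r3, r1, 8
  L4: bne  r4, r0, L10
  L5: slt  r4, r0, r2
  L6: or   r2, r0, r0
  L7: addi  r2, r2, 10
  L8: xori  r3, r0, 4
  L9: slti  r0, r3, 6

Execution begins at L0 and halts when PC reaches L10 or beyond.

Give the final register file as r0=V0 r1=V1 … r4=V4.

PC=0  slti  r3, r1, 3        | r0=0 r1=2 r2=2 r3=1 r4=14
PC=1  bne  r4, r3, L10       | r0=0 r1=2 r2=2 r3=1 r4=14  [TAKEN]
PC=2  and  r3, r1, r1        | r0=0 r1=2 r2=2 r3=2 r4=14

r0=0 r1=2 r2=2 r3=2 r4=14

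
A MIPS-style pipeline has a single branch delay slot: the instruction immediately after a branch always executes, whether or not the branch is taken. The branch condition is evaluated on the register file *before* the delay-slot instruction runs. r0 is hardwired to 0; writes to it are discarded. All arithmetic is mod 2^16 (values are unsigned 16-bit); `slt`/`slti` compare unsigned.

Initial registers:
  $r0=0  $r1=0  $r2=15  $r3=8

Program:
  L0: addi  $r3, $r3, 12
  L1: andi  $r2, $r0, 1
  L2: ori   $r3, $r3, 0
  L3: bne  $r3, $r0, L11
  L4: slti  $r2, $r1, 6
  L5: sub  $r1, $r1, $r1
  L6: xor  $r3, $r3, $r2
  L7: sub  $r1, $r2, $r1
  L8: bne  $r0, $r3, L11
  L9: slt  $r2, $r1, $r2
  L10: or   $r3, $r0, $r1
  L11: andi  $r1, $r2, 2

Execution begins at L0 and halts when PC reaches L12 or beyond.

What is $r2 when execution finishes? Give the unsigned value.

[0] addi  $r3, $r3, 12  →  {$r0:0, $r1:0, $r2:15, $r3:20}
[1] andi  $r2, $r0, 1  →  {$r0:0, $r1:0, $r2:0, $r3:20}
[2] ori   $r3, $r3, 0  →  {$r0:0, $r1:0, $r2:0, $r3:20}
[3] bne  $r3, $r0, L11  →  {$r0:0, $r1:0, $r2:0, $r3:20}  ⟨branch taken⟩
[4] slti  $r2, $r1, 6  →  {$r0:0, $r1:0, $r2:1, $r3:20}
[11] andi  $r1, $r2, 2  →  {$r0:0, $r1:0, $r2:1, $r3:20}

1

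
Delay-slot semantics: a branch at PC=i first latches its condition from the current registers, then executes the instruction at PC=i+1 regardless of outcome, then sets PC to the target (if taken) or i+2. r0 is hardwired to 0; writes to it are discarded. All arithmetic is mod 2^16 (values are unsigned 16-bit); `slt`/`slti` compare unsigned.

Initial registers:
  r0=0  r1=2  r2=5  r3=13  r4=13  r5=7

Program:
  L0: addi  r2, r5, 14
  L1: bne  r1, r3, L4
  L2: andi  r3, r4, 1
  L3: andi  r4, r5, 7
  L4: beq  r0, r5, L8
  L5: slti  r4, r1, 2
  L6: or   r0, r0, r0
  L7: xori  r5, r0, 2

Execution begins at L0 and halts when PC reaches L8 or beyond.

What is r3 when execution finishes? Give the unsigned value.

#0 addi  r2, r5, 14 ; 0/2/21/13/13/7
#1 bne  r1, r3, L4 ; 0/2/21/13/13/7 ; →target
#2 andi  r3, r4, 1 ; 0/2/21/1/13/7
#4 beq  r0, r5, L8 ; 0/2/21/1/13/7 ; →fallthru
#5 slti  r4, r1, 2 ; 0/2/21/1/0/7
#6 or   r0, r0, r0 ; 0/2/21/1/0/7
#7 xori  r5, r0, 2 ; 0/2/21/1/0/2

1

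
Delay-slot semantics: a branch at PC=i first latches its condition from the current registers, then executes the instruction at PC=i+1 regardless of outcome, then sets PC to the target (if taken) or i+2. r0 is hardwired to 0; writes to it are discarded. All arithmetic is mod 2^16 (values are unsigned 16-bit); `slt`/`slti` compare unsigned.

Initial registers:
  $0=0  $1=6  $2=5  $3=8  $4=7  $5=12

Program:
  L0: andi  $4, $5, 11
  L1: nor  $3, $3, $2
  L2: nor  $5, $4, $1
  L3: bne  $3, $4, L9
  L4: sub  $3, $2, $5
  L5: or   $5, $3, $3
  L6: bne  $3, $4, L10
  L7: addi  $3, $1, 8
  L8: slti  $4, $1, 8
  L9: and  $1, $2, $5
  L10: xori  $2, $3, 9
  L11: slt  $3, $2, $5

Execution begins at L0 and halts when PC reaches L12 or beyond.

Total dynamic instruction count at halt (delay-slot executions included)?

PC=0  andi  $4, $5, 11       | $0=0 $1=6 $2=5 $3=8 $4=8 $5=12
PC=1  nor  $3, $3, $2        | $0=0 $1=6 $2=5 $3=65522 $4=8 $5=12
PC=2  nor  $5, $4, $1        | $0=0 $1=6 $2=5 $3=65522 $4=8 $5=65521
PC=3  bne  $3, $4, L9        | $0=0 $1=6 $2=5 $3=65522 $4=8 $5=65521  [TAKEN]
PC=4  sub  $3, $2, $5        | $0=0 $1=6 $2=5 $3=20 $4=8 $5=65521
PC=9  and  $1, $2, $5        | $0=0 $1=1 $2=5 $3=20 $4=8 $5=65521
PC=10 xori  $2, $3, 9        | $0=0 $1=1 $2=29 $3=20 $4=8 $5=65521
PC=11 slt  $3, $2, $5        | $0=0 $1=1 $2=29 $3=1 $4=8 $5=65521

8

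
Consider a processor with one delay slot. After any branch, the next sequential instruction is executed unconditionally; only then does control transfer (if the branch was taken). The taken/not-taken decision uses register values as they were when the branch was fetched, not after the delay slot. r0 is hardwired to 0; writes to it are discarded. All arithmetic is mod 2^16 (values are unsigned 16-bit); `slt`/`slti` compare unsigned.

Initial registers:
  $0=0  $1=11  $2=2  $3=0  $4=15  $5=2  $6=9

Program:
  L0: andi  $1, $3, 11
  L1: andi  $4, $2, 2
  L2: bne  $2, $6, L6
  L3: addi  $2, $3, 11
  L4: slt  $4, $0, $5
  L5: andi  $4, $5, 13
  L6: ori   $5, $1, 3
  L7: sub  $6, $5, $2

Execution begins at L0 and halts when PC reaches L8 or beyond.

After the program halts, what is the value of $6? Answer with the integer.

  step pc=0: andi  $1, $3, 11  regs=(0,0,2,0,15,2,9)
  step pc=1: andi  $4, $2, 2  regs=(0,0,2,0,2,2,9)
  step pc=2: bne  $2, $6, L6  cond=T  regs=(0,0,2,0,2,2,9)
  step pc=3: addi  $2, $3, 11  regs=(0,0,11,0,2,2,9)
  step pc=6: ori   $5, $1, 3  regs=(0,0,11,0,2,3,9)
  step pc=7: sub  $6, $5, $2  regs=(0,0,11,0,2,3,65528)

65528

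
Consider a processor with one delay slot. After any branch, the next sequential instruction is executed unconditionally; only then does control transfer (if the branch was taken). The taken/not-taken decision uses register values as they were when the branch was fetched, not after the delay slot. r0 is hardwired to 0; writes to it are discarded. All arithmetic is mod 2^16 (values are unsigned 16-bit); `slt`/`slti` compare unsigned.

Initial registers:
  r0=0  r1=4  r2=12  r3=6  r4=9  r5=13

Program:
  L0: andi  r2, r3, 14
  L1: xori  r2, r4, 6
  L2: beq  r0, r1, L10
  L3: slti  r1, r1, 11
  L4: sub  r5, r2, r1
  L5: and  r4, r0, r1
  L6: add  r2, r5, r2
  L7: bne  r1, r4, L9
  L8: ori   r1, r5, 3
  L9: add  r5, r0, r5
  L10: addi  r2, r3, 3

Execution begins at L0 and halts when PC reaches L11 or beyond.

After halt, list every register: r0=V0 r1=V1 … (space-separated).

r0=0 r1=15 r2=9 r3=6 r4=0 r5=14

  step pc=0: andi  r2, r3, 14  regs=(0,4,6,6,9,13)
  step pc=1: xori  r2, r4, 6  regs=(0,4,15,6,9,13)
  step pc=2: beq  r0, r1, L10  cond=F  regs=(0,4,15,6,9,13)
  step pc=3: slti  r1, r1, 11  regs=(0,1,15,6,9,13)
  step pc=4: sub  r5, r2, r1  regs=(0,1,15,6,9,14)
  step pc=5: and  r4, r0, r1  regs=(0,1,15,6,0,14)
  step pc=6: add  r2, r5, r2  regs=(0,1,29,6,0,14)
  step pc=7: bne  r1, r4, L9  cond=T  regs=(0,1,29,6,0,14)
  step pc=8: ori   r1, r5, 3  regs=(0,15,29,6,0,14)
  step pc=9: add  r5, r0, r5  regs=(0,15,29,6,0,14)
  step pc=10: addi  r2, r3, 3  regs=(0,15,9,6,0,14)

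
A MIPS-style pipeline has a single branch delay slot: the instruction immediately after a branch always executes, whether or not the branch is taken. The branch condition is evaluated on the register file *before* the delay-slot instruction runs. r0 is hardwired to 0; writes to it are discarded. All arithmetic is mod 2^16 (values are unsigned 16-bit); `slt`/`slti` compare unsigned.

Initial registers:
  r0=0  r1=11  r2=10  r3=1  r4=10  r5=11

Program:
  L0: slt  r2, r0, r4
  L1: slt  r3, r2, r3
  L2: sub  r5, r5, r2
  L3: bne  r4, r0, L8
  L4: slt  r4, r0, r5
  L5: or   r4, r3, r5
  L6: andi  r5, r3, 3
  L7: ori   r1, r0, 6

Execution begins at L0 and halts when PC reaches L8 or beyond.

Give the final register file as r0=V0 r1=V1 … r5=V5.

r0=0 r1=11 r2=1 r3=0 r4=1 r5=10

  step pc=0: slt  r2, r0, r4  regs=(0,11,1,1,10,11)
  step pc=1: slt  r3, r2, r3  regs=(0,11,1,0,10,11)
  step pc=2: sub  r5, r5, r2  regs=(0,11,1,0,10,10)
  step pc=3: bne  r4, r0, L8  cond=T  regs=(0,11,1,0,10,10)
  step pc=4: slt  r4, r0, r5  regs=(0,11,1,0,1,10)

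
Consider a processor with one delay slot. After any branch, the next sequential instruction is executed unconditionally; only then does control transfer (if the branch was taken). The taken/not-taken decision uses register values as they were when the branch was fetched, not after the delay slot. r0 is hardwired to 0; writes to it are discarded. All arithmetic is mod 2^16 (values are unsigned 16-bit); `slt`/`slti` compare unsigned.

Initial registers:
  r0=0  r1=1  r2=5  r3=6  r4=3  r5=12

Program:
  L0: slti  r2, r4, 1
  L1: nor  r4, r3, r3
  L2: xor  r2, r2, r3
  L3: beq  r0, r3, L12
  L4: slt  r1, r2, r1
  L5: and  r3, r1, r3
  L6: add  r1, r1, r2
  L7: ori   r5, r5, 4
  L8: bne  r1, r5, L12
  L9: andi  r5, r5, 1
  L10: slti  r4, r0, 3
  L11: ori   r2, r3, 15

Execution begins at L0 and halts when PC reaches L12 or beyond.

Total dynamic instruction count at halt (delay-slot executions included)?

10

[0] slti  r2, r4, 1  →  {r0:0, r1:1, r2:0, r3:6, r4:3, r5:12}
[1] nor  r4, r3, r3  →  {r0:0, r1:1, r2:0, r3:6, r4:65529, r5:12}
[2] xor  r2, r2, r3  →  {r0:0, r1:1, r2:6, r3:6, r4:65529, r5:12}
[3] beq  r0, r3, L12  →  {r0:0, r1:1, r2:6, r3:6, r4:65529, r5:12}  ⟨branch fallthrough⟩
[4] slt  r1, r2, r1  →  {r0:0, r1:0, r2:6, r3:6, r4:65529, r5:12}
[5] and  r3, r1, r3  →  {r0:0, r1:0, r2:6, r3:0, r4:65529, r5:12}
[6] add  r1, r1, r2  →  {r0:0, r1:6, r2:6, r3:0, r4:65529, r5:12}
[7] ori   r5, r5, 4  →  {r0:0, r1:6, r2:6, r3:0, r4:65529, r5:12}
[8] bne  r1, r5, L12  →  {r0:0, r1:6, r2:6, r3:0, r4:65529, r5:12}  ⟨branch taken⟩
[9] andi  r5, r5, 1  →  {r0:0, r1:6, r2:6, r3:0, r4:65529, r5:0}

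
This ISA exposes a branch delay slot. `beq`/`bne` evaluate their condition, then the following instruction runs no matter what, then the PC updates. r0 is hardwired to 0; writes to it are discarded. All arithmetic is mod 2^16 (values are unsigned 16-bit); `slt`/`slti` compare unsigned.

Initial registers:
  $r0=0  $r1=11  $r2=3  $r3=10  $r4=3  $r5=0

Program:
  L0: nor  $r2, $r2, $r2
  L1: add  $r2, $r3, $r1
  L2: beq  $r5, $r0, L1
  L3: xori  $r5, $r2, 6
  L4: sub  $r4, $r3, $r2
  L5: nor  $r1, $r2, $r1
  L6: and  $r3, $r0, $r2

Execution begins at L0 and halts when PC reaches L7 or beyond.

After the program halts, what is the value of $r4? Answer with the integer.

PC=0  nor  $r2, $r2, $r2     | $r0=0 $r1=11 $r2=65532 $r3=10 $r4=3 $r5=0
PC=1  add  $r2, $r3, $r1     | $r0=0 $r1=11 $r2=21 $r3=10 $r4=3 $r5=0
PC=2  beq  $r5, $r0, L1      | $r0=0 $r1=11 $r2=21 $r3=10 $r4=3 $r5=0  [TAKEN]
PC=3  xori  $r5, $r2, 6      | $r0=0 $r1=11 $r2=21 $r3=10 $r4=3 $r5=19
PC=1  add  $r2, $r3, $r1     | $r0=0 $r1=11 $r2=21 $r3=10 $r4=3 $r5=19
PC=2  beq  $r5, $r0, L1      | $r0=0 $r1=11 $r2=21 $r3=10 $r4=3 $r5=19  [not taken]
PC=3  xori  $r5, $r2, 6      | $r0=0 $r1=11 $r2=21 $r3=10 $r4=3 $r5=19
PC=4  sub  $r4, $r3, $r2     | $r0=0 $r1=11 $r2=21 $r3=10 $r4=65525 $r5=19
PC=5  nor  $r1, $r2, $r1     | $r0=0 $r1=65504 $r2=21 $r3=10 $r4=65525 $r5=19
PC=6  and  $r3, $r0, $r2     | $r0=0 $r1=65504 $r2=21 $r3=0 $r4=65525 $r5=19

65525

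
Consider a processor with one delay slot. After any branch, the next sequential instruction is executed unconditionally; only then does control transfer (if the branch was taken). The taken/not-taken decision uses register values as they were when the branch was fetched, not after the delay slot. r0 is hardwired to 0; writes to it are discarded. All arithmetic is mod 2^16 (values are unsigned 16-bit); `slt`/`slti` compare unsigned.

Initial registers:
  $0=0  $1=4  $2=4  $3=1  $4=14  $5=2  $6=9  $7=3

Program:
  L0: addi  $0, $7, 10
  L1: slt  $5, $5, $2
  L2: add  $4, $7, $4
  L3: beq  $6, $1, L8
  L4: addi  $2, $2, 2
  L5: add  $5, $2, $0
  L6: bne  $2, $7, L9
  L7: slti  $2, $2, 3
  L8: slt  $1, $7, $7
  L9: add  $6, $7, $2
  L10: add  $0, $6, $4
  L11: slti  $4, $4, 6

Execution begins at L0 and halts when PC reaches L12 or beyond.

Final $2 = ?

0

  step pc=0: addi  $0, $7, 10  regs=(0,4,4,1,14,2,9,3)
  step pc=1: slt  $5, $5, $2  regs=(0,4,4,1,14,1,9,3)
  step pc=2: add  $4, $7, $4  regs=(0,4,4,1,17,1,9,3)
  step pc=3: beq  $6, $1, L8  cond=F  regs=(0,4,4,1,17,1,9,3)
  step pc=4: addi  $2, $2, 2  regs=(0,4,6,1,17,1,9,3)
  step pc=5: add  $5, $2, $0  regs=(0,4,6,1,17,6,9,3)
  step pc=6: bne  $2, $7, L9  cond=T  regs=(0,4,6,1,17,6,9,3)
  step pc=7: slti  $2, $2, 3  regs=(0,4,0,1,17,6,9,3)
  step pc=9: add  $6, $7, $2  regs=(0,4,0,1,17,6,3,3)
  step pc=10: add  $0, $6, $4  regs=(0,4,0,1,17,6,3,3)
  step pc=11: slti  $4, $4, 6  regs=(0,4,0,1,0,6,3,3)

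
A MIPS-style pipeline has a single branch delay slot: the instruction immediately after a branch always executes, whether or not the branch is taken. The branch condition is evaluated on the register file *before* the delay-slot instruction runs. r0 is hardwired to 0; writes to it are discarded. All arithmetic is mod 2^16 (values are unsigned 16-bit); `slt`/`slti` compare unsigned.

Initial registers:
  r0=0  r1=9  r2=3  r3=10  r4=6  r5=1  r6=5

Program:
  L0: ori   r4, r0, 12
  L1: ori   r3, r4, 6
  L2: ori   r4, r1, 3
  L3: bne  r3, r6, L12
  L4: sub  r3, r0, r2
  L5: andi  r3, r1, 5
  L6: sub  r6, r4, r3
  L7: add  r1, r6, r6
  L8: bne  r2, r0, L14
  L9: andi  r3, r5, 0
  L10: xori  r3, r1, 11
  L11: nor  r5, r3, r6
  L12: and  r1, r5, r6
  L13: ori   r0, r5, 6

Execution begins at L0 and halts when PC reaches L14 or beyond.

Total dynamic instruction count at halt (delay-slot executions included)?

#0 ori   r4, r0, 12 ; 0/9/3/10/12/1/5
#1 ori   r3, r4, 6 ; 0/9/3/14/12/1/5
#2 ori   r4, r1, 3 ; 0/9/3/14/11/1/5
#3 bne  r3, r6, L12 ; 0/9/3/14/11/1/5 ; →target
#4 sub  r3, r0, r2 ; 0/9/3/65533/11/1/5
#12 and  r1, r5, r6 ; 0/1/3/65533/11/1/5
#13 ori   r0, r5, 6 ; 0/1/3/65533/11/1/5

7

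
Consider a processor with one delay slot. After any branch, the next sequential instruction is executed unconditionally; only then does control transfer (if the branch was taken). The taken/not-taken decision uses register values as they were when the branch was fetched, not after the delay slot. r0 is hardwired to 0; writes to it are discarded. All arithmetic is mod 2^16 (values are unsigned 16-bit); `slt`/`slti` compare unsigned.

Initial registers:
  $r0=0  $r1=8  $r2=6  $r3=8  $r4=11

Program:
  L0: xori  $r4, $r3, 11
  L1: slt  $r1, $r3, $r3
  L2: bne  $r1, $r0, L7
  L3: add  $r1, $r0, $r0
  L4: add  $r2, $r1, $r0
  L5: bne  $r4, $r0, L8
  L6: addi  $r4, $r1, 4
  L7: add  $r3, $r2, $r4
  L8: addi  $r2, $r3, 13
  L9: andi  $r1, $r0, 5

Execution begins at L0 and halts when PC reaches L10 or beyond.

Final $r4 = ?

#0 xori  $r4, $r3, 11 ; 0/8/6/8/3
#1 slt  $r1, $r3, $r3 ; 0/0/6/8/3
#2 bne  $r1, $r0, L7 ; 0/0/6/8/3 ; →fallthru
#3 add  $r1, $r0, $r0 ; 0/0/6/8/3
#4 add  $r2, $r1, $r0 ; 0/0/0/8/3
#5 bne  $r4, $r0, L8 ; 0/0/0/8/3 ; →target
#6 addi  $r4, $r1, 4 ; 0/0/0/8/4
#8 addi  $r2, $r3, 13 ; 0/0/21/8/4
#9 andi  $r1, $r0, 5 ; 0/0/21/8/4

4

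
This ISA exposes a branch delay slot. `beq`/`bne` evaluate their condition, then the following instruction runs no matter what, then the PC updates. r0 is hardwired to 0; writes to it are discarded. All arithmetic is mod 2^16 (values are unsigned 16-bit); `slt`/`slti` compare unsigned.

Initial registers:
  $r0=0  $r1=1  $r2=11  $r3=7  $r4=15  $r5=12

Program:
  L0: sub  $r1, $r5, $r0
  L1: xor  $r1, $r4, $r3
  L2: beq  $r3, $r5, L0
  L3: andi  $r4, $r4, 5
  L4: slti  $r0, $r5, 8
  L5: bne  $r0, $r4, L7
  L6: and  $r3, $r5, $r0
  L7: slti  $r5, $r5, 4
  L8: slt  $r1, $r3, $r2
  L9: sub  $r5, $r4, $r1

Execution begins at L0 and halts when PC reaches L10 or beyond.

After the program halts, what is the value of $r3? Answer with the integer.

0

  step pc=0: sub  $r1, $r5, $r0  regs=(0,12,11,7,15,12)
  step pc=1: xor  $r1, $r4, $r3  regs=(0,8,11,7,15,12)
  step pc=2: beq  $r3, $r5, L0  cond=F  regs=(0,8,11,7,15,12)
  step pc=3: andi  $r4, $r4, 5  regs=(0,8,11,7,5,12)
  step pc=4: slti  $r0, $r5, 8  regs=(0,8,11,7,5,12)
  step pc=5: bne  $r0, $r4, L7  cond=T  regs=(0,8,11,7,5,12)
  step pc=6: and  $r3, $r5, $r0  regs=(0,8,11,0,5,12)
  step pc=7: slti  $r5, $r5, 4  regs=(0,8,11,0,5,0)
  step pc=8: slt  $r1, $r3, $r2  regs=(0,1,11,0,5,0)
  step pc=9: sub  $r5, $r4, $r1  regs=(0,1,11,0,5,4)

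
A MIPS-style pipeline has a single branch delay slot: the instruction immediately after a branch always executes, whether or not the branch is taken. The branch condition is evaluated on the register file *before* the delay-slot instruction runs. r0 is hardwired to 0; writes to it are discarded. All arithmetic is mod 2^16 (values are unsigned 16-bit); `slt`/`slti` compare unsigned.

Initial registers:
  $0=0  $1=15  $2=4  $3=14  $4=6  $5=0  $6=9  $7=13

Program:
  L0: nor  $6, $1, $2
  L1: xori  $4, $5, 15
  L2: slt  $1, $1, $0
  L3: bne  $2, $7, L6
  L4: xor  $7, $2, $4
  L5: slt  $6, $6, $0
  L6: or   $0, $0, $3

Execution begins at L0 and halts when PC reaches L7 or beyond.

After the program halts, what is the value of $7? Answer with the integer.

[0] nor  $6, $1, $2  →  {$0:0, $1:15, $2:4, $3:14, $4:6, $5:0, $6:65520, $7:13}
[1] xori  $4, $5, 15  →  {$0:0, $1:15, $2:4, $3:14, $4:15, $5:0, $6:65520, $7:13}
[2] slt  $1, $1, $0  →  {$0:0, $1:0, $2:4, $3:14, $4:15, $5:0, $6:65520, $7:13}
[3] bne  $2, $7, L6  →  {$0:0, $1:0, $2:4, $3:14, $4:15, $5:0, $6:65520, $7:13}  ⟨branch taken⟩
[4] xor  $7, $2, $4  →  {$0:0, $1:0, $2:4, $3:14, $4:15, $5:0, $6:65520, $7:11}
[6] or   $0, $0, $3  →  {$0:0, $1:0, $2:4, $3:14, $4:15, $5:0, $6:65520, $7:11}

11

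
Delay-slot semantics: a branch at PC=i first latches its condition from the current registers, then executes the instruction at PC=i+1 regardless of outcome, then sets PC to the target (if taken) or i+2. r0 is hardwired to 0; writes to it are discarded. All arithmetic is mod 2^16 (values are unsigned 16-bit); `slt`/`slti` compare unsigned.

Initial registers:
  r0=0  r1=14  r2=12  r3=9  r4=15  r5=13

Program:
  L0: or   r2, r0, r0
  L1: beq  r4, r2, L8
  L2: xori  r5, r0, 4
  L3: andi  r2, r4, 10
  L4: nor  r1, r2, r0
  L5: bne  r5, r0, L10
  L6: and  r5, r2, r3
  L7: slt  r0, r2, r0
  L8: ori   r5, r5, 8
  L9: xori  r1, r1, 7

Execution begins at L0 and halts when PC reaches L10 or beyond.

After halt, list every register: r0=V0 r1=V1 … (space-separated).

  step pc=0: or   r2, r0, r0  regs=(0,14,0,9,15,13)
  step pc=1: beq  r4, r2, L8  cond=F  regs=(0,14,0,9,15,13)
  step pc=2: xori  r5, r0, 4  regs=(0,14,0,9,15,4)
  step pc=3: andi  r2, r4, 10  regs=(0,14,10,9,15,4)
  step pc=4: nor  r1, r2, r0  regs=(0,65525,10,9,15,4)
  step pc=5: bne  r5, r0, L10  cond=T  regs=(0,65525,10,9,15,4)
  step pc=6: and  r5, r2, r3  regs=(0,65525,10,9,15,8)

r0=0 r1=65525 r2=10 r3=9 r4=15 r5=8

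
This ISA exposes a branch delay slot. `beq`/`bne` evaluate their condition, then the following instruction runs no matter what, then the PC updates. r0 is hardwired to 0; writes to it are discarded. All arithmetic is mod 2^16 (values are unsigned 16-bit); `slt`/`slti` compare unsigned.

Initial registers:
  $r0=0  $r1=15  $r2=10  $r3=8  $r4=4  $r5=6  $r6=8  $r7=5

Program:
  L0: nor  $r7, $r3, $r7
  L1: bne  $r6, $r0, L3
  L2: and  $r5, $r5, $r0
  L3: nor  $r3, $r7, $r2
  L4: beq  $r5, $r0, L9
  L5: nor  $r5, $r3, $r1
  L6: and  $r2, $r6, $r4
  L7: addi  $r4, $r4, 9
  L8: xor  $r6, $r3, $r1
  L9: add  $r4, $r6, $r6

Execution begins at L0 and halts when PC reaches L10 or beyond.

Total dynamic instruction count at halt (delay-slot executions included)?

7

PC=0  nor  $r7, $r3, $r7     | $r0=0 $r1=15 $r2=10 $r3=8 $r4=4 $r5=6 $r6=8 $r7=65522
PC=1  bne  $r6, $r0, L3      | $r0=0 $r1=15 $r2=10 $r3=8 $r4=4 $r5=6 $r6=8 $r7=65522  [TAKEN]
PC=2  and  $r5, $r5, $r0     | $r0=0 $r1=15 $r2=10 $r3=8 $r4=4 $r5=0 $r6=8 $r7=65522
PC=3  nor  $r3, $r7, $r2     | $r0=0 $r1=15 $r2=10 $r3=5 $r4=4 $r5=0 $r6=8 $r7=65522
PC=4  beq  $r5, $r0, L9      | $r0=0 $r1=15 $r2=10 $r3=5 $r4=4 $r5=0 $r6=8 $r7=65522  [TAKEN]
PC=5  nor  $r5, $r3, $r1     | $r0=0 $r1=15 $r2=10 $r3=5 $r4=4 $r5=65520 $r6=8 $r7=65522
PC=9  add  $r4, $r6, $r6     | $r0=0 $r1=15 $r2=10 $r3=5 $r4=16 $r5=65520 $r6=8 $r7=65522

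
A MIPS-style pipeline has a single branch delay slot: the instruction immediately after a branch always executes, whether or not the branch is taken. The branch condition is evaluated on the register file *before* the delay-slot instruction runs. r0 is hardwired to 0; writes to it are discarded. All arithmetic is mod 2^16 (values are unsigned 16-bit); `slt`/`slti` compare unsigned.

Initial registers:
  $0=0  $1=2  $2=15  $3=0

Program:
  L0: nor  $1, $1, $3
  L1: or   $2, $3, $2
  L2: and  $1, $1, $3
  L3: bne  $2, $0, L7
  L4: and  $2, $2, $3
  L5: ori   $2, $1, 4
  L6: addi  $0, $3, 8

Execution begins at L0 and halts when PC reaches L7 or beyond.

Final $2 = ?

[0] nor  $1, $1, $3  →  {$0:0, $1:65533, $2:15, $3:0}
[1] or   $2, $3, $2  →  {$0:0, $1:65533, $2:15, $3:0}
[2] and  $1, $1, $3  →  {$0:0, $1:0, $2:15, $3:0}
[3] bne  $2, $0, L7  →  {$0:0, $1:0, $2:15, $3:0}  ⟨branch taken⟩
[4] and  $2, $2, $3  →  {$0:0, $1:0, $2:0, $3:0}

0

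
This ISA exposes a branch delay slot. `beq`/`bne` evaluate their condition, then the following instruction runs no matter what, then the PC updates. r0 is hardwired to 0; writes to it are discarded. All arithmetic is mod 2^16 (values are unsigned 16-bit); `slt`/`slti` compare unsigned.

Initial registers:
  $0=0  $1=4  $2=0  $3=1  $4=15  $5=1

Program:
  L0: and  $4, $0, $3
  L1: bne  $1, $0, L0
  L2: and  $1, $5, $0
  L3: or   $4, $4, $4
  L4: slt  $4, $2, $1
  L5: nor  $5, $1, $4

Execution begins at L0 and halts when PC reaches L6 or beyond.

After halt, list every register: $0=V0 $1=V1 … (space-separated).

#0 and  $4, $0, $3 ; 0/4/0/1/0/1
#1 bne  $1, $0, L0 ; 0/4/0/1/0/1 ; →target
#2 and  $1, $5, $0 ; 0/0/0/1/0/1
#0 and  $4, $0, $3 ; 0/0/0/1/0/1
#1 bne  $1, $0, L0 ; 0/0/0/1/0/1 ; →fallthru
#2 and  $1, $5, $0 ; 0/0/0/1/0/1
#3 or   $4, $4, $4 ; 0/0/0/1/0/1
#4 slt  $4, $2, $1 ; 0/0/0/1/0/1
#5 nor  $5, $1, $4 ; 0/0/0/1/0/65535

$0=0 $1=0 $2=0 $3=1 $4=0 $5=65535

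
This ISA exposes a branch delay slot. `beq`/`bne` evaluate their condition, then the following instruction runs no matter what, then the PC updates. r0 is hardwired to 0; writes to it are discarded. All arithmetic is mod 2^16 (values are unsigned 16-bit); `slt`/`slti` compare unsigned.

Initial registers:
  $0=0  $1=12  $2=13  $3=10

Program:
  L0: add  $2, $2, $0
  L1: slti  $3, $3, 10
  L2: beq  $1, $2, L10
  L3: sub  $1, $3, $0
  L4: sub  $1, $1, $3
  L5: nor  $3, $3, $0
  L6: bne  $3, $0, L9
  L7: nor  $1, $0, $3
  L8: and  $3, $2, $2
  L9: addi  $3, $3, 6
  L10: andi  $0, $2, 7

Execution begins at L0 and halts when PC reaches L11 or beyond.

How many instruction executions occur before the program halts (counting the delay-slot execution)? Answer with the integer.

[0] add  $2, $2, $0  →  {$0:0, $1:12, $2:13, $3:10}
[1] slti  $3, $3, 10  →  {$0:0, $1:12, $2:13, $3:0}
[2] beq  $1, $2, L10  →  {$0:0, $1:12, $2:13, $3:0}  ⟨branch fallthrough⟩
[3] sub  $1, $3, $0  →  {$0:0, $1:0, $2:13, $3:0}
[4] sub  $1, $1, $3  →  {$0:0, $1:0, $2:13, $3:0}
[5] nor  $3, $3, $0  →  {$0:0, $1:0, $2:13, $3:65535}
[6] bne  $3, $0, L9  →  {$0:0, $1:0, $2:13, $3:65535}  ⟨branch taken⟩
[7] nor  $1, $0, $3  →  {$0:0, $1:0, $2:13, $3:65535}
[9] addi  $3, $3, 6  →  {$0:0, $1:0, $2:13, $3:5}
[10] andi  $0, $2, 7  →  {$0:0, $1:0, $2:13, $3:5}

10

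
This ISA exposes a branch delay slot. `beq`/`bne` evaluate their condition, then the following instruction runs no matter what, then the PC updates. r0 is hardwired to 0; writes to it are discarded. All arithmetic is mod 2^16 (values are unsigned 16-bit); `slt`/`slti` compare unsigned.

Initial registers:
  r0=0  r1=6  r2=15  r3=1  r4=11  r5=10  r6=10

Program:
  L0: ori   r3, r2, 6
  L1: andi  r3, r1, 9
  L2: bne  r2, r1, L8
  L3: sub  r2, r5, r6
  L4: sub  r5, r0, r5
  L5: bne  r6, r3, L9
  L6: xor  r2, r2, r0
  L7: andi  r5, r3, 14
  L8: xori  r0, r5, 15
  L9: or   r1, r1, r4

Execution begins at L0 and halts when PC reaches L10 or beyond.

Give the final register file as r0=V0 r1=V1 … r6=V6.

  step pc=0: ori   r3, r2, 6  regs=(0,6,15,15,11,10,10)
  step pc=1: andi  r3, r1, 9  regs=(0,6,15,0,11,10,10)
  step pc=2: bne  r2, r1, L8  cond=T  regs=(0,6,15,0,11,10,10)
  step pc=3: sub  r2, r5, r6  regs=(0,6,0,0,11,10,10)
  step pc=8: xori  r0, r5, 15  regs=(0,6,0,0,11,10,10)
  step pc=9: or   r1, r1, r4  regs=(0,15,0,0,11,10,10)

r0=0 r1=15 r2=0 r3=0 r4=11 r5=10 r6=10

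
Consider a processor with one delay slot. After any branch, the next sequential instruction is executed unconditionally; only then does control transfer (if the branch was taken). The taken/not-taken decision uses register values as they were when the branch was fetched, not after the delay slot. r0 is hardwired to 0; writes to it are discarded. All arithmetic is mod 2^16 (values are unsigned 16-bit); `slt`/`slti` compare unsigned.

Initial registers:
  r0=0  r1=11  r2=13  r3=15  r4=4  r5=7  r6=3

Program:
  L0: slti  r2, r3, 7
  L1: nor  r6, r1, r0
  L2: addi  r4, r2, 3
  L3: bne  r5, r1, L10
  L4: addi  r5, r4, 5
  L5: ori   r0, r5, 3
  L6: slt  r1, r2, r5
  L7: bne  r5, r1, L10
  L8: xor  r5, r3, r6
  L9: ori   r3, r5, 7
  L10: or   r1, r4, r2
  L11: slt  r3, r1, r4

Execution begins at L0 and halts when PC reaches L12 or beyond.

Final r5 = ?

PC=0  slti  r2, r3, 7        | r0=0 r1=11 r2=0 r3=15 r4=4 r5=7 r6=3
PC=1  nor  r6, r1, r0        | r0=0 r1=11 r2=0 r3=15 r4=4 r5=7 r6=65524
PC=2  addi  r4, r2, 3        | r0=0 r1=11 r2=0 r3=15 r4=3 r5=7 r6=65524
PC=3  bne  r5, r1, L10       | r0=0 r1=11 r2=0 r3=15 r4=3 r5=7 r6=65524  [TAKEN]
PC=4  addi  r5, r4, 5        | r0=0 r1=11 r2=0 r3=15 r4=3 r5=8 r6=65524
PC=10 or   r1, r4, r2        | r0=0 r1=3 r2=0 r3=15 r4=3 r5=8 r6=65524
PC=11 slt  r3, r1, r4        | r0=0 r1=3 r2=0 r3=0 r4=3 r5=8 r6=65524

8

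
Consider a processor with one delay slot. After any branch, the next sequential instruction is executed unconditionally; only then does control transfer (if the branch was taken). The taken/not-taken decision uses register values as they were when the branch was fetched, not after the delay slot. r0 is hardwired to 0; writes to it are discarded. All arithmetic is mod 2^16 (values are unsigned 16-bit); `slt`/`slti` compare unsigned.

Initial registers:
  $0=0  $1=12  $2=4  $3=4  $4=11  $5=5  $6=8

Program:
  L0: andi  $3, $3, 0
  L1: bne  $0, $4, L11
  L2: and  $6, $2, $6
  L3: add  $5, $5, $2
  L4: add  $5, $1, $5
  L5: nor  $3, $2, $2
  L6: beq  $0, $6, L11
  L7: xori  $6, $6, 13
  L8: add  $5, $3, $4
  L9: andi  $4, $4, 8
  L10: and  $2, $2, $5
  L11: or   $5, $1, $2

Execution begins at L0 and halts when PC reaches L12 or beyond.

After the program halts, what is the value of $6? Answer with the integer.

PC=0  andi  $3, $3, 0        | $0=0 $1=12 $2=4 $3=0 $4=11 $5=5 $6=8
PC=1  bne  $0, $4, L11       | $0=0 $1=12 $2=4 $3=0 $4=11 $5=5 $6=8  [TAKEN]
PC=2  and  $6, $2, $6        | $0=0 $1=12 $2=4 $3=0 $4=11 $5=5 $6=0
PC=11 or   $5, $1, $2        | $0=0 $1=12 $2=4 $3=0 $4=11 $5=12 $6=0

0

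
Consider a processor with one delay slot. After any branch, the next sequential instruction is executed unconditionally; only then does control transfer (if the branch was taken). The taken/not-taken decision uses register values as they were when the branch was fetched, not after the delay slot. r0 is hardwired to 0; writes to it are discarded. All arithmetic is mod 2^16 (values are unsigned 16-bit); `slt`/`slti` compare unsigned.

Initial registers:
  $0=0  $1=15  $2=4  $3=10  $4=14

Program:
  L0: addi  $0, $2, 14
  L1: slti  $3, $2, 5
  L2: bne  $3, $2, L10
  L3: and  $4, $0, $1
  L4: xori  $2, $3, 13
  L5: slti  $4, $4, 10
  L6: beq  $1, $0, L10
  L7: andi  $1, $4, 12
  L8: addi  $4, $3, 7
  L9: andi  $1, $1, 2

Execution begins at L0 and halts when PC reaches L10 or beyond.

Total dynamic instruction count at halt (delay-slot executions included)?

4

  step pc=0: addi  $0, $2, 14  regs=(0,15,4,10,14)
  step pc=1: slti  $3, $2, 5  regs=(0,15,4,1,14)
  step pc=2: bne  $3, $2, L10  cond=T  regs=(0,15,4,1,14)
  step pc=3: and  $4, $0, $1  regs=(0,15,4,1,0)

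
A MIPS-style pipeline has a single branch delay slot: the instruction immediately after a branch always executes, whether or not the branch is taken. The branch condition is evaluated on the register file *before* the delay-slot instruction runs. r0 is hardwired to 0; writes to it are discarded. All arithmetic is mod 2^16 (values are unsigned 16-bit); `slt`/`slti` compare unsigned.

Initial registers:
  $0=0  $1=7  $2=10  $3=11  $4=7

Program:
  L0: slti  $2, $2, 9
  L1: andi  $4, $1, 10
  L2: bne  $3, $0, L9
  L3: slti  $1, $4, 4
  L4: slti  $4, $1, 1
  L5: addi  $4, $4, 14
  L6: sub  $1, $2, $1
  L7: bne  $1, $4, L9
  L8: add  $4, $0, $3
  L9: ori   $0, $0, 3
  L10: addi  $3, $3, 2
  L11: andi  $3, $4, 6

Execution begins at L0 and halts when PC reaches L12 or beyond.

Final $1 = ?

1

[0] slti  $2, $2, 9  →  {$0:0, $1:7, $2:0, $3:11, $4:7}
[1] andi  $4, $1, 10  →  {$0:0, $1:7, $2:0, $3:11, $4:2}
[2] bne  $3, $0, L9  →  {$0:0, $1:7, $2:0, $3:11, $4:2}  ⟨branch taken⟩
[3] slti  $1, $4, 4  →  {$0:0, $1:1, $2:0, $3:11, $4:2}
[9] ori   $0, $0, 3  →  {$0:0, $1:1, $2:0, $3:11, $4:2}
[10] addi  $3, $3, 2  →  {$0:0, $1:1, $2:0, $3:13, $4:2}
[11] andi  $3, $4, 6  →  {$0:0, $1:1, $2:0, $3:2, $4:2}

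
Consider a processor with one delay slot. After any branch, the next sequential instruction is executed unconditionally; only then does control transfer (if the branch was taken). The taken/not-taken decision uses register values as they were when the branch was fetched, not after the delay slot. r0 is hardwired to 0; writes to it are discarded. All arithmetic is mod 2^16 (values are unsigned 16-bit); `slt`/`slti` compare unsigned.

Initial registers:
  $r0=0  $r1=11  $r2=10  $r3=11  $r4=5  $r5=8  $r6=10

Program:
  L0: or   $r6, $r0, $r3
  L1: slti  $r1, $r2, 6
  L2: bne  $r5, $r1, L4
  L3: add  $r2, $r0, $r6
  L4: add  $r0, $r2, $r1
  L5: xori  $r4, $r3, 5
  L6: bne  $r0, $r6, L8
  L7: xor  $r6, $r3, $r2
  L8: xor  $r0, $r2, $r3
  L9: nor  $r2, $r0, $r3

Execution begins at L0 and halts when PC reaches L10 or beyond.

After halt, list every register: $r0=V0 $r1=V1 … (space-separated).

$r0=0 $r1=0 $r2=65524 $r3=11 $r4=14 $r5=8 $r6=0

[0] or   $r6, $r0, $r3  →  {$r0:0, $r1:11, $r2:10, $r3:11, $r4:5, $r5:8, $r6:11}
[1] slti  $r1, $r2, 6  →  {$r0:0, $r1:0, $r2:10, $r3:11, $r4:5, $r5:8, $r6:11}
[2] bne  $r5, $r1, L4  →  {$r0:0, $r1:0, $r2:10, $r3:11, $r4:5, $r5:8, $r6:11}  ⟨branch taken⟩
[3] add  $r2, $r0, $r6  →  {$r0:0, $r1:0, $r2:11, $r3:11, $r4:5, $r5:8, $r6:11}
[4] add  $r0, $r2, $r1  →  {$r0:0, $r1:0, $r2:11, $r3:11, $r4:5, $r5:8, $r6:11}
[5] xori  $r4, $r3, 5  →  {$r0:0, $r1:0, $r2:11, $r3:11, $r4:14, $r5:8, $r6:11}
[6] bne  $r0, $r6, L8  →  {$r0:0, $r1:0, $r2:11, $r3:11, $r4:14, $r5:8, $r6:11}  ⟨branch taken⟩
[7] xor  $r6, $r3, $r2  →  {$r0:0, $r1:0, $r2:11, $r3:11, $r4:14, $r5:8, $r6:0}
[8] xor  $r0, $r2, $r3  →  {$r0:0, $r1:0, $r2:11, $r3:11, $r4:14, $r5:8, $r6:0}
[9] nor  $r2, $r0, $r3  →  {$r0:0, $r1:0, $r2:65524, $r3:11, $r4:14, $r5:8, $r6:0}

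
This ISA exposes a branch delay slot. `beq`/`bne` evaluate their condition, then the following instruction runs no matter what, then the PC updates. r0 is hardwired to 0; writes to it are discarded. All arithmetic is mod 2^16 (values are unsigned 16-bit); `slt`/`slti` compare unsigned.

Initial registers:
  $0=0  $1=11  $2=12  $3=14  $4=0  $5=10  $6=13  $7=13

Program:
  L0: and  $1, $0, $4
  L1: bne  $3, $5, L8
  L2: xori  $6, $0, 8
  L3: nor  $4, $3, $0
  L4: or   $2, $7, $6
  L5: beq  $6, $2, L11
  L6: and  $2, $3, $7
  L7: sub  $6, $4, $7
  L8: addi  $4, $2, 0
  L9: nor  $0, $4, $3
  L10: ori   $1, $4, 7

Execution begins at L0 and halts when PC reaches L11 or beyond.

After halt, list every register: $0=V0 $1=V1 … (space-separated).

$0=0 $1=15 $2=12 $3=14 $4=12 $5=10 $6=8 $7=13

[0] and  $1, $0, $4  →  {$0:0, $1:0, $2:12, $3:14, $4:0, $5:10, $6:13, $7:13}
[1] bne  $3, $5, L8  →  {$0:0, $1:0, $2:12, $3:14, $4:0, $5:10, $6:13, $7:13}  ⟨branch taken⟩
[2] xori  $6, $0, 8  →  {$0:0, $1:0, $2:12, $3:14, $4:0, $5:10, $6:8, $7:13}
[8] addi  $4, $2, 0  →  {$0:0, $1:0, $2:12, $3:14, $4:12, $5:10, $6:8, $7:13}
[9] nor  $0, $4, $3  →  {$0:0, $1:0, $2:12, $3:14, $4:12, $5:10, $6:8, $7:13}
[10] ori   $1, $4, 7  →  {$0:0, $1:15, $2:12, $3:14, $4:12, $5:10, $6:8, $7:13}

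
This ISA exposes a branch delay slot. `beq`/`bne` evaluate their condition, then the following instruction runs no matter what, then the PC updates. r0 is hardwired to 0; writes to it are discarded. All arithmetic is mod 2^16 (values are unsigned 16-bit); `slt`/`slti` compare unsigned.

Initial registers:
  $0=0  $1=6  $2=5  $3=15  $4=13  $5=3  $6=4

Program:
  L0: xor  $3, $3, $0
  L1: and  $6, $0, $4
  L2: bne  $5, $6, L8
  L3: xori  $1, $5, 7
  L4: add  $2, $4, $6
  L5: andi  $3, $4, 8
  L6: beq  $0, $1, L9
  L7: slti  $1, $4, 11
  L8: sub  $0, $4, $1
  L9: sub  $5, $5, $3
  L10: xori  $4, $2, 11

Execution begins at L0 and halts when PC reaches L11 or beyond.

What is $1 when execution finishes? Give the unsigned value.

4

  step pc=0: xor  $3, $3, $0  regs=(0,6,5,15,13,3,4)
  step pc=1: and  $6, $0, $4  regs=(0,6,5,15,13,3,0)
  step pc=2: bne  $5, $6, L8  cond=T  regs=(0,6,5,15,13,3,0)
  step pc=3: xori  $1, $5, 7  regs=(0,4,5,15,13,3,0)
  step pc=8: sub  $0, $4, $1  regs=(0,4,5,15,13,3,0)
  step pc=9: sub  $5, $5, $3  regs=(0,4,5,15,13,65524,0)
  step pc=10: xori  $4, $2, 11  regs=(0,4,5,15,14,65524,0)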